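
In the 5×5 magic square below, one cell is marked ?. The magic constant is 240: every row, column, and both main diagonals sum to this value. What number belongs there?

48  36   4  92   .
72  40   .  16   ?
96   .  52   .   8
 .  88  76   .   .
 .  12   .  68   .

From row 1, 240 − (48 + 36 + 4 + 92) gives (1,5) = 60.
Column 2 needs 240; the known cells sum to 176, so (3,2) = 64.
Anti-diagonal must total 240; the given cells sum to 216, so (5,1) = 24.
Row 3 needs 240; the known cells sum to 220, so (3,4) = 20.
The remaining cell in column 1 is (4,1) = 240 − 240 = 0.
Column 4: 92 + 16 + 20 + 68 + ? = 240, so (4,4) = 44.
Using main diagonal: 48 + 40 + 52 + 44 + ? → (5,5) = 240 − 184 = 56.
Using row 4: 0 + 88 + 76 + 44 + ? → (4,5) = 240 − 208 = 32.
From row 5, 240 − (24 + 12 + 68 + 56) gives (5,3) = 80.
The remaining cell in column 3 is (2,3) = 240 − 212 = 28.
Column 5 must total 240; the given cells sum to 156, so (2,5) = 84.

84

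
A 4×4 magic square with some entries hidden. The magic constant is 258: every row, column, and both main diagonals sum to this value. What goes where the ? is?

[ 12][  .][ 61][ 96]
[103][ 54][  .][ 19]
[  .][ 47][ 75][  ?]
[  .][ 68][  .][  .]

26

From row 1, 258 − (12 + 61 + 96) gives (1,2) = 89.
Row 2 must total 258; the given cells sum to 176, so (2,3) = 82.
Column 3: 61 + 82 + 75 + ? = 258, so (4,3) = 40.
From main diagonal, 258 − (12 + 54 + 75) gives (4,4) = 117.
Anti-diagonal needs 258; the known cells sum to 225, so (4,1) = 33.
Column 1: 12 + 103 + 33 + ? = 258, so (3,1) = 110.
The remaining cell in column 4 is (3,4) = 258 − 232 = 26.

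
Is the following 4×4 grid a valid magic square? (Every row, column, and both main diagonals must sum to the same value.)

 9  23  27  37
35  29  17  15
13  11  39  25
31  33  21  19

Row 1: 9 + 23 + 27 + 37 = 96.
Row 2: 35 + 29 + 17 + 15 = 96.
Row 3: 13 + 11 + 39 + 25 = 88.
Row 4: 31 + 33 + 21 + 19 = 104.
Column 1: 9 + 35 + 13 + 31 = 88.
Column 2: 23 + 29 + 11 + 33 = 96.
Column 3: 27 + 17 + 39 + 21 = 104.
Column 4: 37 + 15 + 25 + 19 = 96.
Main diagonal: 9 + 29 + 39 + 19 = 96.
Anti-diagonal: 37 + 17 + 11 + 31 = 96.

No — row 4 sums to 104 but row 1 sums to 96.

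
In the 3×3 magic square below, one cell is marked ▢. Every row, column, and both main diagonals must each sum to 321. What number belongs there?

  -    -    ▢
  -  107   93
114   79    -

100

Row 2 must total 321; the given cells sum to 200, so (2,1) = 121.
Row 3: 114 + 79 + ? = 321, so (3,3) = 128.
The remaining cell in column 1 is (1,1) = 321 − 235 = 86.
Column 2 needs 321; the known cells sum to 186, so (1,2) = 135.
From column 3, 321 − (93 + 128) gives (1,3) = 100.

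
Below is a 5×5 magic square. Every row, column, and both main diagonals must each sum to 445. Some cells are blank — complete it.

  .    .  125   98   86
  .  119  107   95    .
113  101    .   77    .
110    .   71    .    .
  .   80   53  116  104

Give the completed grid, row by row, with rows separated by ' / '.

Using row 5: 80 + 53 + 116 + 104 + ? → (5,1) = 445 − 353 = 92.
From column 3, 445 − (125 + 107 + 71 + 53) gives (3,3) = 89.
Using column 4: 98 + 95 + 77 + 116 + ? → (4,4) = 445 − 386 = 59.
The remaining cell in main diagonal is (1,1) = 445 − 371 = 74.
From anti-diagonal, 445 − (86 + 95 + 89 + 92) gives (4,2) = 83.
The remaining cell in row 1 is (1,2) = 445 − 383 = 62.
Using row 3: 113 + 101 + 89 + 77 + ? → (3,5) = 445 − 380 = 65.
Row 4 must total 445; the given cells sum to 323, so (4,5) = 122.
Column 1: 74 + 113 + 110 + 92 + ? = 445, so (2,1) = 56.
From column 5, 445 − (86 + 65 + 122 + 104) gives (2,5) = 68.

74 62 125 98 86 / 56 119 107 95 68 / 113 101 89 77 65 / 110 83 71 59 122 / 92 80 53 116 104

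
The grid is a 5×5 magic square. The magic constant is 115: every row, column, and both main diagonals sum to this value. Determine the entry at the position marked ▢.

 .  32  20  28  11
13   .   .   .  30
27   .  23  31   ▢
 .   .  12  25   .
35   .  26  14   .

From row 1, 115 − (32 + 20 + 28 + 11) gives (1,1) = 24.
The remaining cell in column 1 is (4,1) = 115 − 99 = 16.
Using column 3: 20 + 23 + 12 + 26 + ? → (2,3) = 115 − 81 = 34.
Using column 4: 28 + 31 + 25 + 14 + ? → (2,4) = 115 − 98 = 17.
Using anti-diagonal: 11 + 17 + 23 + 35 + ? → (4,2) = 115 − 86 = 29.
Using row 2: 13 + 34 + 17 + 30 + ? → (2,2) = 115 − 94 = 21.
Using row 4: 16 + 29 + 12 + 25 + ? → (4,5) = 115 − 82 = 33.
Main diagonal must total 115; the given cells sum to 93, so (5,5) = 22.
Using row 5: 35 + 26 + 14 + 22 + ? → (5,2) = 115 − 97 = 18.
The remaining cell in column 2 is (3,2) = 115 − 100 = 15.
Column 5 must total 115; the given cells sum to 96, so (3,5) = 19.

19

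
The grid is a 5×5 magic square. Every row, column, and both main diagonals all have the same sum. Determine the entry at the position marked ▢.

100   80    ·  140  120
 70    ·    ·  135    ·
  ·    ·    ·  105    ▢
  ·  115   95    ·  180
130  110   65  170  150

Row 5 is complete and sums to 625; that is the magic constant.
From row 1, 625 − (100 + 80 + 140 + 120) gives (1,3) = 185.
Column 4 must total 625; the given cells sum to 550, so (4,4) = 75.
Using anti-diagonal: 120 + 135 + 115 + 130 + ? → (3,3) = 625 − 500 = 125.
The remaining cell in row 4 is (4,1) = 625 − 465 = 160.
Column 1 needs 625; the known cells sum to 460, so (3,1) = 165.
From column 3, 625 − (185 + 125 + 95 + 65) gives (2,3) = 155.
Main diagonal must total 625; the given cells sum to 450, so (2,2) = 175.
Row 2: 70 + 175 + 155 + 135 + ? = 625, so (2,5) = 90.
Column 2 must total 625; the given cells sum to 480, so (3,2) = 145.
Using column 5: 120 + 90 + 180 + 150 + ? → (3,5) = 625 − 540 = 85.

85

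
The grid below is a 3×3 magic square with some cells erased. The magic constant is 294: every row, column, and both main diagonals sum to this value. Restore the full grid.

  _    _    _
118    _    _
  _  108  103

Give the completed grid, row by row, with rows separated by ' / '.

93 88 113 / 118 98 78 / 83 108 103

Row 3 must total 294; the given cells sum to 211, so (3,1) = 83.
Column 1: 118 + 83 + ? = 294, so (1,1) = 93.
Main diagonal needs 294; the known cells sum to 196, so (2,2) = 98.
Using anti-diagonal: 98 + 83 + ? → (1,3) = 294 − 181 = 113.
Using row 1: 93 + 113 + ? → (1,2) = 294 − 206 = 88.
The remaining cell in row 2 is (2,3) = 294 − 216 = 78.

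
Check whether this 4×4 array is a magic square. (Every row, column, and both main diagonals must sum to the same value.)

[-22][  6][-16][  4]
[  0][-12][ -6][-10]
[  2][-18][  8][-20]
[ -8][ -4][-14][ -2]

Yes

Row 1: -22 + 6 + (-16) + 4 = -28.
Row 2: 0 + (-12) + (-6) + (-10) = -28.
Row 3: 2 + (-18) + 8 + (-20) = -28.
Row 4: -8 + (-4) + (-14) + (-2) = -28.
Column 1: -22 + 0 + 2 + (-8) = -28.
Column 2: 6 + (-12) + (-18) + (-4) = -28.
Column 3: -16 + (-6) + 8 + (-14) = -28.
Column 4: 4 + (-10) + (-20) + (-2) = -28.
Main diagonal: -22 + (-12) + 8 + (-2) = -28.
Anti-diagonal: 4 + (-6) + (-18) + (-8) = -28.
All lines sum to -28.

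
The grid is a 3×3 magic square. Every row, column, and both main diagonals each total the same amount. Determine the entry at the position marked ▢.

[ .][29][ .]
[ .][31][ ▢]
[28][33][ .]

27

Column 2 is complete and sums to 93; that is the magic constant.
Row 3 must total 93; the given cells sum to 61, so (3,3) = 32.
Using main diagonal: 31 + 32 + ? → (1,1) = 93 − 63 = 30.
From anti-diagonal, 93 − (31 + 28) gives (1,3) = 34.
Column 1 must total 93; the given cells sum to 58, so (2,1) = 35.
Column 3 needs 93; the known cells sum to 66, so (2,3) = 27.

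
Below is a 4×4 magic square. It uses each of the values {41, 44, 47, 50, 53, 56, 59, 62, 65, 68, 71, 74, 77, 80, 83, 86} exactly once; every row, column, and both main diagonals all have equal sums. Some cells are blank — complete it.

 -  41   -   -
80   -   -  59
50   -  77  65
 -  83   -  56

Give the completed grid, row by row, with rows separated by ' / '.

The 16 entries sum to 1016, so each line sums to 1016/4 = 254.
Using row 3: 50 + 77 + 65 + ? → (3,2) = 254 − 192 = 62.
Column 2 needs 254; the known cells sum to 186, so (2,2) = 68.
From column 4, 254 − (59 + 65 + 56) gives (1,4) = 74.
The remaining cell in main diagonal is (1,1) = 254 − 201 = 53.
Row 1: 53 + 41 + 74 + ? = 254, so (1,3) = 86.
From row 2, 254 − (80 + 68 + 59) gives (2,3) = 47.
Column 1 must total 254; the given cells sum to 183, so (4,1) = 71.
Using column 3: 86 + 47 + 77 + ? → (4,3) = 254 − 210 = 44.

53 41 86 74 / 80 68 47 59 / 50 62 77 65 / 71 83 44 56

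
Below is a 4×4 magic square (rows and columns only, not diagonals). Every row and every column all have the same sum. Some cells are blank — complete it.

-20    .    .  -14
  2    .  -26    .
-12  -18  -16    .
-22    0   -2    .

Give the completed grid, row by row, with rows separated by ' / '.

Column 1 is already complete: -20 + 2 + -12 + -22 = -52, so that is the magic constant.
The remaining cell in row 3 is (3,4) = -52 − (-46) = -6.
Row 4: -22 + 0 + (-2) + ? = -52, so (4,4) = -28.
From column 3, -52 − (-26 + (-16) + (-2)) gives (1,3) = -8.
Column 4: -14 + (-6) + (-28) + ? = -52, so (2,4) = -4.
Row 1 must total -52; the given cells sum to -42, so (1,2) = -10.
From row 2, -52 − (2 + (-26) + (-4)) gives (2,2) = -24.

-20 -10 -8 -14 / 2 -24 -26 -4 / -12 -18 -16 -6 / -22 0 -2 -28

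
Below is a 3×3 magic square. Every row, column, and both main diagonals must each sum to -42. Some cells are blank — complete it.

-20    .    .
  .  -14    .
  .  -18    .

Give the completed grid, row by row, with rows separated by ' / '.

-20 -10 -12 / -6 -14 -22 / -16 -18 -8

Using column 2: -14 + (-18) + ? → (1,2) = -42 − (-32) = -10.
From main diagonal, -42 − (-20 + (-14)) gives (3,3) = -8.
Row 1 must total -42; the given cells sum to -30, so (1,3) = -12.
Row 3 needs -42; the known cells sum to -26, so (3,1) = -16.
Column 1 needs -42; the known cells sum to -36, so (2,1) = -6.
Column 3: -12 + (-8) + ? = -42, so (2,3) = -22.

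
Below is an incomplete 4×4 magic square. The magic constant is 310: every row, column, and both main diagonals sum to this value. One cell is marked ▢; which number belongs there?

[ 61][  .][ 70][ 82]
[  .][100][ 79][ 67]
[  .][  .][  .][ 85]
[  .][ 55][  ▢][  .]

Row 1: 61 + 70 + 82 + ? = 310, so (1,2) = 97.
Row 2 needs 310; the known cells sum to 246, so (2,1) = 64.
Column 2 must total 310; the given cells sum to 252, so (3,2) = 58.
Column 4 must total 310; the given cells sum to 234, so (4,4) = 76.
Main diagonal needs 310; the known cells sum to 237, so (3,3) = 73.
Anti-diagonal must total 310; the given cells sum to 219, so (4,1) = 91.
The remaining cell in row 3 is (3,1) = 310 − 216 = 94.
Row 4 must total 310; the given cells sum to 222, so (4,3) = 88.

88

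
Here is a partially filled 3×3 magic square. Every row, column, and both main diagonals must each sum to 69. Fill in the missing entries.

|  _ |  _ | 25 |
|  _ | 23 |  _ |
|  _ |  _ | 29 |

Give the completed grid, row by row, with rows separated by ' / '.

17 27 25 / 31 23 15 / 21 19 29

The remaining cell in column 3 is (2,3) = 69 − 54 = 15.
The remaining cell in main diagonal is (1,1) = 69 − 52 = 17.
Using anti-diagonal: 25 + 23 + ? → (3,1) = 69 − 48 = 21.
The remaining cell in row 1 is (1,2) = 69 − 42 = 27.
Using row 2: 23 + 15 + ? → (2,1) = 69 − 38 = 31.
Using row 3: 21 + 29 + ? → (3,2) = 69 − 50 = 19.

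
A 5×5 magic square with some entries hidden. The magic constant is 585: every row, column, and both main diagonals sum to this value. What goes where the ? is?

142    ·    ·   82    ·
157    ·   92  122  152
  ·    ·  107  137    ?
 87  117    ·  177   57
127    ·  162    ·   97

Row 2: 157 + 92 + 122 + 152 + ? = 585, so (2,2) = 62.
From row 4, 585 − (87 + 117 + 177 + 57) gives (4,3) = 147.
Column 1 must total 585; the given cells sum to 513, so (3,1) = 72.
The remaining cell in column 3 is (1,3) = 585 − 508 = 77.
Column 4: 82 + 122 + 137 + 177 + ? = 585, so (5,4) = 67.
From anti-diagonal, 585 − (122 + 107 + 117 + 127) gives (1,5) = 112.
Using row 1: 142 + 77 + 82 + 112 + ? → (1,2) = 585 − 413 = 172.
Row 5 must total 585; the given cells sum to 453, so (5,2) = 132.
From column 2, 585 − (172 + 62 + 117 + 132) gives (3,2) = 102.
Column 5 must total 585; the given cells sum to 418, so (3,5) = 167.

167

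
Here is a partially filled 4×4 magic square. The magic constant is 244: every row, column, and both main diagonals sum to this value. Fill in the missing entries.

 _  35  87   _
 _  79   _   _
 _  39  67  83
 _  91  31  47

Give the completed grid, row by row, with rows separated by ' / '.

51 35 87 71 / 63 79 59 43 / 55 39 67 83 / 75 91 31 47

Using row 3: 39 + 67 + 83 + ? → (3,1) = 244 − 189 = 55.
From row 4, 244 − (91 + 31 + 47) gives (4,1) = 75.
Using column 3: 87 + 67 + 31 + ? → (2,3) = 244 − 185 = 59.
Main diagonal needs 244; the known cells sum to 193, so (1,1) = 51.
Anti-diagonal needs 244; the known cells sum to 173, so (1,4) = 71.
The remaining cell in column 1 is (2,1) = 244 − 181 = 63.
Column 4 needs 244; the known cells sum to 201, so (2,4) = 43.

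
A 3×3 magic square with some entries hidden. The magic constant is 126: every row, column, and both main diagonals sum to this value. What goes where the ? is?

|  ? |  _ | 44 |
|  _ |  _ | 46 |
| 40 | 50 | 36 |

The remaining cell in anti-diagonal is (2,2) = 126 − 84 = 42.
Row 2 needs 126; the known cells sum to 88, so (2,1) = 38.
Column 1: 38 + 40 + ? = 126, so (1,1) = 48.

48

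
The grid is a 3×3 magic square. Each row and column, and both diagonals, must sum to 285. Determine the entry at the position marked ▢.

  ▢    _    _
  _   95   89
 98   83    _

86

From row 2, 285 − (95 + 89) gives (2,1) = 101.
The remaining cell in row 3 is (3,3) = 285 − 181 = 104.
Column 1 must total 285; the given cells sum to 199, so (1,1) = 86.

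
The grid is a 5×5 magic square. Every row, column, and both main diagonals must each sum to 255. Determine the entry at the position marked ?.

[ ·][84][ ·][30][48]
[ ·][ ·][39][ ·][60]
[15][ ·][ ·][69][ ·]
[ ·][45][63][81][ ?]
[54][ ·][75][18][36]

From row 5, 255 − (54 + 75 + 18 + 36) gives (5,2) = 72.
Using column 4: 30 + 69 + 81 + 18 + ? → (2,4) = 255 − 198 = 57.
The remaining cell in anti-diagonal is (3,3) = 255 − 204 = 51.
Column 3 needs 255; the known cells sum to 228, so (1,3) = 27.
Row 1: 84 + 27 + 30 + 48 + ? = 255, so (1,1) = 66.
The remaining cell in main diagonal is (2,2) = 255 − 234 = 21.
Row 2 needs 255; the known cells sum to 177, so (2,1) = 78.
From column 1, 255 − (66 + 78 + 15 + 54) gives (4,1) = 42.
Column 2 needs 255; the known cells sum to 222, so (3,2) = 33.
Using row 3: 15 + 33 + 51 + 69 + ? → (3,5) = 255 − 168 = 87.
Row 4 must total 255; the given cells sum to 231, so (4,5) = 24.

24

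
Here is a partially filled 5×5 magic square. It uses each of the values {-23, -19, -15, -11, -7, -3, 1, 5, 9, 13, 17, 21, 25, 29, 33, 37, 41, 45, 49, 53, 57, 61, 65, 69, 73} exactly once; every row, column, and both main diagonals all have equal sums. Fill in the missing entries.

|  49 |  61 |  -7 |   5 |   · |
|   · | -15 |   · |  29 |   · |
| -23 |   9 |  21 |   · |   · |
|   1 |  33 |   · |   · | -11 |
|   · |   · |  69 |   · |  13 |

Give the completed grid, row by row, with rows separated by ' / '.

49 61 -7 5 17 / 73 -15 -3 29 41 / -23 9 21 53 65 / 1 33 45 57 -11 / 25 37 69 -19 13

The 25 entries sum to 625, so each line sums to 625/5 = 125.
Using row 1: 49 + 61 + (-7) + 5 + ? → (1,5) = 125 − 108 = 17.
The remaining cell in column 2 is (5,2) = 125 − 88 = 37.
Using main diagonal: 49 + (-15) + 21 + 13 + ? → (4,4) = 125 − 68 = 57.
Anti-diagonal: 17 + 29 + 21 + 33 + ? = 125, so (5,1) = 25.
Using row 4: 1 + 33 + 57 + (-11) + ? → (4,3) = 125 − 80 = 45.
From row 5, 125 − (25 + 37 + 69 + 13) gives (5,4) = -19.
Column 1 needs 125; the known cells sum to 52, so (2,1) = 73.
Using column 3: -7 + 21 + 45 + 69 + ? → (2,3) = 125 − 128 = -3.
The remaining cell in column 4 is (3,4) = 125 − 72 = 53.
Row 2: 73 + (-15) + (-3) + 29 + ? = 125, so (2,5) = 41.
The remaining cell in row 3 is (3,5) = 125 − 60 = 65.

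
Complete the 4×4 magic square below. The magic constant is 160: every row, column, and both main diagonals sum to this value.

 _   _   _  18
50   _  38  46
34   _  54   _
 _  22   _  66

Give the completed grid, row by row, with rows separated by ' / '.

14 70 58 18 / 50 26 38 46 / 34 42 54 30 / 62 22 10 66

Row 2: 50 + 38 + 46 + ? = 160, so (2,2) = 26.
Column 4 needs 160; the known cells sum to 130, so (3,4) = 30.
Main diagonal: 26 + 54 + 66 + ? = 160, so (1,1) = 14.
Row 3: 34 + 54 + 30 + ? = 160, so (3,2) = 42.
Column 1 must total 160; the given cells sum to 98, so (4,1) = 62.
Column 2 must total 160; the given cells sum to 90, so (1,2) = 70.
From row 1, 160 − (14 + 70 + 18) gives (1,3) = 58.
Row 4 needs 160; the known cells sum to 150, so (4,3) = 10.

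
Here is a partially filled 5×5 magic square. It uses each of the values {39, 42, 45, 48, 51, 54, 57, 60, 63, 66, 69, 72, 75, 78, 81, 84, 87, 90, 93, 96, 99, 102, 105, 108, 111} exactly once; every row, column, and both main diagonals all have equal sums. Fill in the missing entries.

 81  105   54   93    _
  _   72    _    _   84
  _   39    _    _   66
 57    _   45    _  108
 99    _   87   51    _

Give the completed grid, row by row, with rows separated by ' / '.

The 25 entries sum to 1875, so each line sums to 1875/5 = 375.
Using row 1: 81 + 105 + 54 + 93 + ? → (1,5) = 375 − 333 = 42.
From column 5, 375 − (42 + 84 + 66 + 108) gives (5,5) = 75.
Row 5: 99 + 87 + 51 + 75 + ? = 375, so (5,2) = 63.
From column 2, 375 − (105 + 72 + 39 + 63) gives (4,2) = 96.
Using row 4: 57 + 96 + 45 + 108 + ? → (4,4) = 375 − 306 = 69.
Main diagonal needs 375; the known cells sum to 297, so (3,3) = 78.
Anti-diagonal needs 375; the known cells sum to 315, so (2,4) = 60.
The remaining cell in column 3 is (2,3) = 375 − 264 = 111.
Column 4 must total 375; the given cells sum to 273, so (3,4) = 102.
Using row 2: 72 + 111 + 60 + 84 + ? → (2,1) = 375 − 327 = 48.
From row 3, 375 − (39 + 78 + 102 + 66) gives (3,1) = 90.

81 105 54 93 42 / 48 72 111 60 84 / 90 39 78 102 66 / 57 96 45 69 108 / 99 63 87 51 75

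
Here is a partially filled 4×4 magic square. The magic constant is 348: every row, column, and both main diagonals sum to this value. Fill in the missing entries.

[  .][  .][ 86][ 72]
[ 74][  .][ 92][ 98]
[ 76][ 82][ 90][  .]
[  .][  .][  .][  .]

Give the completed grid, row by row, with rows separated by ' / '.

From row 2, 348 − (74 + 92 + 98) gives (2,2) = 84.
Using row 3: 76 + 82 + 90 + ? → (3,4) = 348 − 248 = 100.
Column 3: 86 + 92 + 90 + ? = 348, so (4,3) = 80.
The remaining cell in column 4 is (4,4) = 348 − 270 = 78.
The remaining cell in main diagonal is (1,1) = 348 − 252 = 96.
Using anti-diagonal: 72 + 92 + 82 + ? → (4,1) = 348 − 246 = 102.
The remaining cell in row 1 is (1,2) = 348 − 254 = 94.
Row 4 needs 348; the known cells sum to 260, so (4,2) = 88.

96 94 86 72 / 74 84 92 98 / 76 82 90 100 / 102 88 80 78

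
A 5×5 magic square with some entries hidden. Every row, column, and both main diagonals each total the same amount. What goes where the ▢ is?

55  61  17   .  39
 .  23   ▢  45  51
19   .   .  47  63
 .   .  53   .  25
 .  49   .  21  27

Column 5 is complete and sums to 205; that is the magic constant.
Row 1 must total 205; the given cells sum to 172, so (1,4) = 33.
Column 4 must total 205; the given cells sum to 146, so (4,4) = 59.
From main diagonal, 205 − (55 + 23 + 59 + 27) gives (3,3) = 41.
From row 3, 205 − (19 + 41 + 47 + 63) gives (3,2) = 35.
Column 2 must total 205; the given cells sum to 168, so (4,2) = 37.
Anti-diagonal must total 205; the given cells sum to 162, so (5,1) = 43.
Row 4 needs 205; the known cells sum to 174, so (4,1) = 31.
Row 5: 43 + 49 + 21 + 27 + ? = 205, so (5,3) = 65.
Column 1: 55 + 19 + 31 + 43 + ? = 205, so (2,1) = 57.
Column 3 needs 205; the known cells sum to 176, so (2,3) = 29.

29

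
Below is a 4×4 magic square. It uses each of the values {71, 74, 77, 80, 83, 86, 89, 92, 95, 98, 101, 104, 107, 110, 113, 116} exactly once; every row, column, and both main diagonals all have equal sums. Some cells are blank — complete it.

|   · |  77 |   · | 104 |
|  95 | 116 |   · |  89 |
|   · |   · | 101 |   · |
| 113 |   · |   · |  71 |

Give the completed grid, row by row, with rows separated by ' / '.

86 77 107 104 / 95 116 74 89 / 80 83 101 110 / 113 98 92 71

The 16 entries sum to 1496, so each line sums to 1496/4 = 374.
Row 2 needs 374; the known cells sum to 300, so (2,3) = 74.
Column 4 must total 374; the given cells sum to 264, so (3,4) = 110.
The remaining cell in main diagonal is (1,1) = 374 − 288 = 86.
Anti-diagonal: 104 + 74 + 113 + ? = 374, so (3,2) = 83.
Row 1: 86 + 77 + 104 + ? = 374, so (1,3) = 107.
Row 3: 83 + 101 + 110 + ? = 374, so (3,1) = 80.
The remaining cell in column 2 is (4,2) = 374 − 276 = 98.
From column 3, 374 − (107 + 74 + 101) gives (4,3) = 92.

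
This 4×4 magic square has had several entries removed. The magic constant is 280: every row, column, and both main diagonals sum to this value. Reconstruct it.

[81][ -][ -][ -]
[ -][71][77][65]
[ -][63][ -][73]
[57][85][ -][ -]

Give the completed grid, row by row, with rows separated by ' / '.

81 61 55 83 / 67 71 77 65 / 75 63 69 73 / 57 85 79 59

Row 2: 71 + 77 + 65 + ? = 280, so (2,1) = 67.
The remaining cell in column 1 is (3,1) = 280 − 205 = 75.
From column 2, 280 − (71 + 63 + 85) gives (1,2) = 61.
Anti-diagonal: 77 + 63 + 57 + ? = 280, so (1,4) = 83.
Row 1: 81 + 61 + 83 + ? = 280, so (1,3) = 55.
From row 3, 280 − (75 + 63 + 73) gives (3,3) = 69.
Using column 3: 55 + 77 + 69 + ? → (4,3) = 280 − 201 = 79.
Column 4: 83 + 65 + 73 + ? = 280, so (4,4) = 59.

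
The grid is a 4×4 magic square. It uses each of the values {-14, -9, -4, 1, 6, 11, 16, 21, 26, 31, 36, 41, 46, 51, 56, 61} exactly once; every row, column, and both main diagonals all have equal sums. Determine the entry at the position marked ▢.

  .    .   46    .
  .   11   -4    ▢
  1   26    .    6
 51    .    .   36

31

The 16 entries sum to 376, so each line sums to 376/4 = 94.
Row 3: 1 + 26 + 6 + ? = 94, so (3,3) = 61.
From column 3, 94 − (46 + (-4) + 61) gives (4,3) = -9.
Main diagonal must total 94; the given cells sum to 108, so (1,1) = -14.
Using anti-diagonal: -4 + 26 + 51 + ? → (1,4) = 94 − 73 = 21.
Using row 1: -14 + 46 + 21 + ? → (1,2) = 94 − 53 = 41.
Using row 4: 51 + (-9) + 36 + ? → (4,2) = 94 − 78 = 16.
Column 1 must total 94; the given cells sum to 38, so (2,1) = 56.
The remaining cell in column 4 is (2,4) = 94 − 63 = 31.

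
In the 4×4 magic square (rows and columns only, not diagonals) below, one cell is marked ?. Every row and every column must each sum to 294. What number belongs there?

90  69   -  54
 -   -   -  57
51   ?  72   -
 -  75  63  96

Row 1 must total 294; the given cells sum to 213, so (1,3) = 81.
Using row 4: 75 + 63 + 96 + ? → (4,1) = 294 − 234 = 60.
Column 1 must total 294; the given cells sum to 201, so (2,1) = 93.
From column 3, 294 − (81 + 72 + 63) gives (2,3) = 78.
Column 4 must total 294; the given cells sum to 207, so (3,4) = 87.
Row 2 needs 294; the known cells sum to 228, so (2,2) = 66.
From row 3, 294 − (51 + 72 + 87) gives (3,2) = 84.

84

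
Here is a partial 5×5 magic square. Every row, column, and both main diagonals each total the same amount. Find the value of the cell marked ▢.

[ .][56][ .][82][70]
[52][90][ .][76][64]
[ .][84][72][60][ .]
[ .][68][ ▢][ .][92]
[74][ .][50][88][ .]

Anti-diagonal is complete and sums to 360; that is the magic constant.
Row 2 must total 360; the given cells sum to 282, so (2,3) = 78.
From column 2, 360 − (56 + 90 + 84 + 68) gives (5,2) = 62.
Column 4: 82 + 76 + 60 + 88 + ? = 360, so (4,4) = 54.
Row 5 needs 360; the known cells sum to 274, so (5,5) = 86.
Column 5 must total 360; the given cells sum to 312, so (3,5) = 48.
Main diagonal must total 360; the given cells sum to 302, so (1,1) = 58.
Row 1: 58 + 56 + 82 + 70 + ? = 360, so (1,3) = 94.
The remaining cell in row 3 is (3,1) = 360 − 264 = 96.
Using column 1: 58 + 52 + 96 + 74 + ? → (4,1) = 360 − 280 = 80.
Column 3: 94 + 78 + 72 + 50 + ? = 360, so (4,3) = 66.

66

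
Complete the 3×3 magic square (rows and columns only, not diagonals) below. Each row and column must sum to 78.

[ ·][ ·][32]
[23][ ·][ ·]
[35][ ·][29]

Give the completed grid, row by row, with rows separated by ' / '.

The remaining cell in row 3 is (3,2) = 78 − 64 = 14.
Column 1: 23 + 35 + ? = 78, so (1,1) = 20.
Column 3 must total 78; the given cells sum to 61, so (2,3) = 17.
From row 1, 78 − (20 + 32) gives (1,2) = 26.
Row 2 must total 78; the given cells sum to 40, so (2,2) = 38.

20 26 32 / 23 38 17 / 35 14 29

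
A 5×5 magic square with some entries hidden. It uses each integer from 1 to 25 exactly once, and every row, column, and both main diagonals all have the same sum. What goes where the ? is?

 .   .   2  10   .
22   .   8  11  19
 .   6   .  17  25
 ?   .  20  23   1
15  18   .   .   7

9

The entries are 1 through 25, which sum to 325, so each line sums to 325/5 = 65.
The remaining cell in row 2 is (2,2) = 65 − 60 = 5.
Using column 4: 10 + 11 + 17 + 23 + ? → (5,4) = 65 − 61 = 4.
Column 5: 19 + 25 + 1 + 7 + ? = 65, so (1,5) = 13.
Row 5 needs 65; the known cells sum to 44, so (5,3) = 21.
Using column 3: 2 + 8 + 20 + 21 + ? → (3,3) = 65 − 51 = 14.
Using main diagonal: 5 + 14 + 23 + 7 + ? → (1,1) = 65 − 49 = 16.
Anti-diagonal needs 65; the known cells sum to 53, so (4,2) = 12.
Using row 1: 16 + 2 + 10 + 13 + ? → (1,2) = 65 − 41 = 24.
Row 3 must total 65; the given cells sum to 62, so (3,1) = 3.
Row 4 needs 65; the known cells sum to 56, so (4,1) = 9.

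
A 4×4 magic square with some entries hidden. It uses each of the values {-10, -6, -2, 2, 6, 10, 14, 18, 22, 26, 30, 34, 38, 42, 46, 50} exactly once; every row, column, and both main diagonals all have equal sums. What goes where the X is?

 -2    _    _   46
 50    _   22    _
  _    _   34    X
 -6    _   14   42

-10

The 16 entries sum to 320, so each line sums to 320/4 = 80.
Row 4 must total 80; the given cells sum to 50, so (4,2) = 30.
Column 1 needs 80; the known cells sum to 42, so (3,1) = 38.
From column 3, 80 − (22 + 34 + 14) gives (1,3) = 10.
From main diagonal, 80 − (-2 + 34 + 42) gives (2,2) = 6.
The remaining cell in anti-diagonal is (3,2) = 80 − 62 = 18.
The remaining cell in row 1 is (1,2) = 80 − 54 = 26.
Row 2 needs 80; the known cells sum to 78, so (2,4) = 2.
Row 3 needs 80; the known cells sum to 90, so (3,4) = -10.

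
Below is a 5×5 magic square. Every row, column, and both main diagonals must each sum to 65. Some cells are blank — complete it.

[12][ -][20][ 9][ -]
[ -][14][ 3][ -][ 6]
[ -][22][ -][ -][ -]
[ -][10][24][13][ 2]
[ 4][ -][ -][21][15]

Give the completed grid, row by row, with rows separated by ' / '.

12 1 20 9 23 / 25 14 3 17 6 / 8 22 11 5 19 / 16 10 24 13 2 / 4 18 7 21 15

Row 4: 10 + 24 + 13 + 2 + ? = 65, so (4,1) = 16.
The remaining cell in main diagonal is (3,3) = 65 − 54 = 11.
Column 3 must total 65; the given cells sum to 58, so (5,3) = 7.
Row 5: 4 + 7 + 21 + 15 + ? = 65, so (5,2) = 18.
Column 2 needs 65; the known cells sum to 64, so (1,2) = 1.
Using row 1: 12 + 1 + 20 + 9 + ? → (1,5) = 65 − 42 = 23.
The remaining cell in column 5 is (3,5) = 65 − 46 = 19.
Anti-diagonal needs 65; the known cells sum to 48, so (2,4) = 17.
Using row 2: 14 + 3 + 17 + 6 + ? → (2,1) = 65 − 40 = 25.
The remaining cell in column 1 is (3,1) = 65 − 57 = 8.
Column 4: 9 + 17 + 13 + 21 + ? = 65, so (3,4) = 5.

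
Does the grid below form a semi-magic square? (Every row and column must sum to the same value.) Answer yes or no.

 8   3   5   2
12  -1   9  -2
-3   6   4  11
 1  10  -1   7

No — row 4 sums to 17 but row 1 sums to 18.

Row 1: 8 + 3 + 5 + 2 = 18.
Row 2: 12 + (-1) + 9 + (-2) = 18.
Row 3: -3 + 6 + 4 + 11 = 18.
Row 4: 1 + 10 + (-1) + 7 = 17.
Column 1: 8 + 12 + (-3) + 1 = 18.
Column 2: 3 + (-1) + 6 + 10 = 18.
Column 3: 5 + 9 + 4 + (-1) = 17.
Column 4: 2 + (-2) + 11 + 7 = 18.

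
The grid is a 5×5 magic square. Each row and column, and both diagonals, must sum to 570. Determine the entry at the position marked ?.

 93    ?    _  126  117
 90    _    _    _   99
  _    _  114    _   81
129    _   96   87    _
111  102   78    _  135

84

The remaining cell in row 5 is (5,4) = 570 − 426 = 144.
Column 1 must total 570; the given cells sum to 423, so (3,1) = 147.
Column 5 must total 570; the given cells sum to 432, so (4,5) = 138.
From main diagonal, 570 − (93 + 114 + 87 + 135) gives (2,2) = 141.
Row 4: 129 + 96 + 87 + 138 + ? = 570, so (4,2) = 120.
Using anti-diagonal: 117 + 114 + 120 + 111 + ? → (2,4) = 570 − 462 = 108.
The remaining cell in row 2 is (2,3) = 570 − 438 = 132.
The remaining cell in column 3 is (1,3) = 570 − 420 = 150.
Using column 4: 126 + 108 + 87 + 144 + ? → (3,4) = 570 − 465 = 105.
From row 1, 570 − (93 + 150 + 126 + 117) gives (1,2) = 84.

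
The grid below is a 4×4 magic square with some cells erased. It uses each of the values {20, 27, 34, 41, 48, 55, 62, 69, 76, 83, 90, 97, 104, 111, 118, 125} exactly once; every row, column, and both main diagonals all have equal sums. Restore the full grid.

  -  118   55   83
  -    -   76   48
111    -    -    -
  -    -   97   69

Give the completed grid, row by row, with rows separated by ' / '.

The 16 entries sum to 1160, so each line sums to 1160/4 = 290.
Using row 1: 118 + 55 + 83 + ? → (1,1) = 290 − 256 = 34.
Column 3 needs 290; the known cells sum to 228, so (3,3) = 62.
Column 4: 83 + 48 + 69 + ? = 290, so (3,4) = 90.
Main diagonal: 34 + 62 + 69 + ? = 290, so (2,2) = 125.
Row 2 needs 290; the known cells sum to 249, so (2,1) = 41.
Row 3 needs 290; the known cells sum to 263, so (3,2) = 27.
The remaining cell in column 1 is (4,1) = 290 − 186 = 104.
Column 2: 118 + 125 + 27 + ? = 290, so (4,2) = 20.

34 118 55 83 / 41 125 76 48 / 111 27 62 90 / 104 20 97 69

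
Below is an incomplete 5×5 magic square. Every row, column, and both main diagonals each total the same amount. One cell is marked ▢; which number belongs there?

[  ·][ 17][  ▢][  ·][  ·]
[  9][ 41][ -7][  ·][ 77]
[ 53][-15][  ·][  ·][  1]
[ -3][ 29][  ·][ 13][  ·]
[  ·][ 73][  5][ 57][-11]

Column 2 is complete and sums to 145; that is the magic constant.
Using row 2: 9 + 41 + (-7) + 77 + ? → (2,4) = 145 − 120 = 25.
Row 5: 73 + 5 + 57 + (-11) + ? = 145, so (5,1) = 21.
Column 1 must total 145; the given cells sum to 80, so (1,1) = 65.
Main diagonal: 65 + 41 + 13 + (-11) + ? = 145, so (3,3) = 37.
From anti-diagonal, 145 − (25 + 37 + 29 + 21) gives (1,5) = 33.
The remaining cell in row 3 is (3,4) = 145 − 76 = 69.
From column 4, 145 − (25 + 69 + 13 + 57) gives (1,4) = -19.
Column 5 needs 145; the known cells sum to 100, so (4,5) = 45.
Row 1 needs 145; the known cells sum to 96, so (1,3) = 49.

49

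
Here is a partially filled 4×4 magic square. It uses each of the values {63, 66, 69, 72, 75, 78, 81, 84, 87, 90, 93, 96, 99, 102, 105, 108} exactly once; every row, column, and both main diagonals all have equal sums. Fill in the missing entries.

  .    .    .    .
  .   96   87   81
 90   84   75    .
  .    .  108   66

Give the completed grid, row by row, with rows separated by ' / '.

105 63 72 102 / 78 96 87 81 / 90 84 75 93 / 69 99 108 66

The 16 entries sum to 1368, so each line sums to 1368/4 = 342.
The remaining cell in row 2 is (2,1) = 342 − 264 = 78.
Row 3: 90 + 84 + 75 + ? = 342, so (3,4) = 93.
Using column 3: 87 + 75 + 108 + ? → (1,3) = 342 − 270 = 72.
Column 4: 81 + 93 + 66 + ? = 342, so (1,4) = 102.
Main diagonal: 96 + 75 + 66 + ? = 342, so (1,1) = 105.
The remaining cell in anti-diagonal is (4,1) = 342 − 273 = 69.
From row 1, 342 − (105 + 72 + 102) gives (1,2) = 63.
Row 4 needs 342; the known cells sum to 243, so (4,2) = 99.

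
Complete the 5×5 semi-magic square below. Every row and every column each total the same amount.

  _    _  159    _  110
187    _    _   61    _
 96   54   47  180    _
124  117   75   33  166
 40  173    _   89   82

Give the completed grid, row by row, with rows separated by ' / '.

Row 4 is already complete: 124 + 117 + 75 + 33 + 166 = 515, so that is the magic constant.
Row 3: 96 + 54 + 47 + 180 + ? = 515, so (3,5) = 138.
Using row 5: 40 + 173 + 89 + 82 + ? → (5,3) = 515 − 384 = 131.
Column 1 must total 515; the given cells sum to 447, so (1,1) = 68.
Column 3 needs 515; the known cells sum to 412, so (2,3) = 103.
Using column 4: 61 + 180 + 33 + 89 + ? → (1,4) = 515 − 363 = 152.
From column 5, 515 − (110 + 138 + 166 + 82) gives (2,5) = 19.
Row 1: 68 + 159 + 152 + 110 + ? = 515, so (1,2) = 26.
Using row 2: 187 + 103 + 61 + 19 + ? → (2,2) = 515 − 370 = 145.

68 26 159 152 110 / 187 145 103 61 19 / 96 54 47 180 138 / 124 117 75 33 166 / 40 173 131 89 82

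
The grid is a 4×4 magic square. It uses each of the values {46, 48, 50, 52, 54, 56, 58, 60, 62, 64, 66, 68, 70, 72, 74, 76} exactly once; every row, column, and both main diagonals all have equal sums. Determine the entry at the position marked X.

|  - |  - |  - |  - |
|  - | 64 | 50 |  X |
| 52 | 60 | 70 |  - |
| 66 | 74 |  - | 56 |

The 16 entries sum to 976, so each line sums to 976/4 = 244.
Using row 3: 52 + 60 + 70 + ? → (3,4) = 244 − 182 = 62.
Using row 4: 66 + 74 + 56 + ? → (4,3) = 244 − 196 = 48.
Column 2: 64 + 60 + 74 + ? = 244, so (1,2) = 46.
Column 3 must total 244; the given cells sum to 168, so (1,3) = 76.
The remaining cell in main diagonal is (1,1) = 244 − 190 = 54.
Using anti-diagonal: 50 + 60 + 66 + ? → (1,4) = 244 − 176 = 68.
The remaining cell in column 1 is (2,1) = 244 − 172 = 72.
The remaining cell in column 4 is (2,4) = 244 − 186 = 58.

58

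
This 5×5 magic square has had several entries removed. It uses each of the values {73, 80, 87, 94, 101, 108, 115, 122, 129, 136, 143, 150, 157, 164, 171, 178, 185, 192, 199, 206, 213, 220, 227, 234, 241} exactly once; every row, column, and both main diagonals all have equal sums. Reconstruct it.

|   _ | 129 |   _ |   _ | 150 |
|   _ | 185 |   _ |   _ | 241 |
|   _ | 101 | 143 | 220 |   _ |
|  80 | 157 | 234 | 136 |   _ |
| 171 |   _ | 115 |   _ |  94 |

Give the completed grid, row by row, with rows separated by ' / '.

227 129 206 73 150 / 108 185 87 164 241 / 199 101 143 220 122 / 80 157 234 136 178 / 171 213 115 192 94

The 25 entries sum to 3925, so each line sums to 3925/5 = 785.
From row 4, 785 − (80 + 157 + 234 + 136) gives (4,5) = 178.
Using column 2: 129 + 185 + 101 + 157 + ? → (5,2) = 785 − 572 = 213.
Column 5: 150 + 241 + 178 + 94 + ? = 785, so (3,5) = 122.
Main diagonal needs 785; the known cells sum to 558, so (1,1) = 227.
The remaining cell in anti-diagonal is (2,4) = 785 − 621 = 164.
Using row 3: 101 + 143 + 220 + 122 + ? → (3,1) = 785 − 586 = 199.
Using row 5: 171 + 213 + 115 + 94 + ? → (5,4) = 785 − 593 = 192.
From column 1, 785 − (227 + 199 + 80 + 171) gives (2,1) = 108.
Column 4 needs 785; the known cells sum to 712, so (1,4) = 73.
Using row 1: 227 + 129 + 73 + 150 + ? → (1,3) = 785 − 579 = 206.
The remaining cell in row 2 is (2,3) = 785 − 698 = 87.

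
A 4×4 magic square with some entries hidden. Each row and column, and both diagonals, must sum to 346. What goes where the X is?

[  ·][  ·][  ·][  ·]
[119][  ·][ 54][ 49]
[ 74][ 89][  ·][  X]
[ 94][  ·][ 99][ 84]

The remaining cell in row 2 is (2,2) = 346 − 222 = 124.
Row 4 must total 346; the given cells sum to 277, so (4,2) = 69.
The remaining cell in column 1 is (1,1) = 346 − 287 = 59.
Column 2: 124 + 89 + 69 + ? = 346, so (1,2) = 64.
The remaining cell in main diagonal is (3,3) = 346 − 267 = 79.
Using anti-diagonal: 54 + 89 + 94 + ? → (1,4) = 346 − 237 = 109.
The remaining cell in row 1 is (1,3) = 346 − 232 = 114.
The remaining cell in row 3 is (3,4) = 346 − 242 = 104.

104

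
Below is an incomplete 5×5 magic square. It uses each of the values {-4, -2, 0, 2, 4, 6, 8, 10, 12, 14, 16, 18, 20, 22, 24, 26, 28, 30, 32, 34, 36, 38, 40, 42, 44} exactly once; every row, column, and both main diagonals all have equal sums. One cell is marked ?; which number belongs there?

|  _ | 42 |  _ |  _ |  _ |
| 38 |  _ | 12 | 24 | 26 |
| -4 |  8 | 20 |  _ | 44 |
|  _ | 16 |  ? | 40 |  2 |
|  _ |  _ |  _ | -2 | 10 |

28

The 25 entries sum to 500, so each line sums to 500/5 = 100.
From row 2, 100 − (38 + 12 + 24 + 26) gives (2,2) = 0.
The remaining cell in row 3 is (3,4) = 100 − 68 = 32.
From column 2, 100 − (42 + 0 + 8 + 16) gives (5,2) = 34.
From column 4, 100 − (24 + 32 + 40 + (-2)) gives (1,4) = 6.
From column 5, 100 − (26 + 44 + 2 + 10) gives (1,5) = 18.
From main diagonal, 100 − (0 + 20 + 40 + 10) gives (1,1) = 30.
The remaining cell in anti-diagonal is (5,1) = 100 − 78 = 22.
From row 1, 100 − (30 + 42 + 6 + 18) gives (1,3) = 4.
Using row 5: 22 + 34 + (-2) + 10 + ? → (5,3) = 100 − 64 = 36.
Column 1 needs 100; the known cells sum to 86, so (4,1) = 14.
Using column 3: 4 + 12 + 20 + 36 + ? → (4,3) = 100 − 72 = 28.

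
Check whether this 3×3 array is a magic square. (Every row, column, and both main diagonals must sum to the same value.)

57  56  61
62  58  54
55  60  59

Row 1: 57 + 56 + 61 = 174.
Row 2: 62 + 58 + 54 = 174.
Row 3: 55 + 60 + 59 = 174.
Column 1: 57 + 62 + 55 = 174.
Column 2: 56 + 58 + 60 = 174.
Column 3: 61 + 54 + 59 = 174.
Main diagonal: 57 + 58 + 59 = 174.
Anti-diagonal: 61 + 58 + 55 = 174.
All lines sum to 174.

Yes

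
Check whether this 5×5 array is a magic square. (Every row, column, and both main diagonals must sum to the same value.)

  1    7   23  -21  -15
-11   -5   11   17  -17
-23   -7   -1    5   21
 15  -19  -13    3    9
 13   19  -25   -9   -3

Yes

Row 1: 1 + 7 + 23 + (-21) + (-15) = -5.
Row 2: -11 + (-5) + 11 + 17 + (-17) = -5.
Row 3: -23 + (-7) + (-1) + 5 + 21 = -5.
Row 4: 15 + (-19) + (-13) + 3 + 9 = -5.
Row 5: 13 + 19 + (-25) + (-9) + (-3) = -5.
Column 1: 1 + (-11) + (-23) + 15 + 13 = -5.
Column 2: 7 + (-5) + (-7) + (-19) + 19 = -5.
Column 3: 23 + 11 + (-1) + (-13) + (-25) = -5.
Column 4: -21 + 17 + 5 + 3 + (-9) = -5.
Column 5: -15 + (-17) + 21 + 9 + (-3) = -5.
Main diagonal: 1 + (-5) + (-1) + 3 + (-3) = -5.
Anti-diagonal: -15 + 17 + (-1) + (-19) + 13 = -5.
All lines sum to -5.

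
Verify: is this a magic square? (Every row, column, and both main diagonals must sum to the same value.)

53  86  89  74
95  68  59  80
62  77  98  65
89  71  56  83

Row 1: 53 + 86 + 89 + 74 = 302.
Row 2: 95 + 68 + 59 + 80 = 302.
Row 3: 62 + 77 + 98 + 65 = 302.
Row 4: 89 + 71 + 56 + 83 = 299.
Column 1: 53 + 95 + 62 + 89 = 299.
Column 2: 86 + 68 + 77 + 71 = 302.
Column 3: 89 + 59 + 98 + 56 = 302.
Column 4: 74 + 80 + 65 + 83 = 302.
Main diagonal: 53 + 68 + 98 + 83 = 302.
Anti-diagonal: 74 + 59 + 77 + 89 = 299.

No — column 4 sums to 302 but column 1 sums to 299.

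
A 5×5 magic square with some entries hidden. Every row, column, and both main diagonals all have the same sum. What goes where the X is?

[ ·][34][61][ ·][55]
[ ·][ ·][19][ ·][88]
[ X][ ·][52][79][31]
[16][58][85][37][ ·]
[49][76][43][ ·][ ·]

Column 3 is complete and sums to 260; that is the magic constant.
Row 4: 16 + 58 + 85 + 37 + ? = 260, so (4,5) = 64.
The remaining cell in column 5 is (5,5) = 260 − 238 = 22.
The remaining cell in anti-diagonal is (2,4) = 260 − 214 = 46.
Row 5: 49 + 76 + 43 + 22 + ? = 260, so (5,4) = 70.
The remaining cell in column 4 is (1,4) = 260 − 232 = 28.
Row 1 must total 260; the given cells sum to 178, so (1,1) = 82.
Main diagonal needs 260; the known cells sum to 193, so (2,2) = 67.
Row 2 must total 260; the given cells sum to 220, so (2,1) = 40.
Column 1 needs 260; the known cells sum to 187, so (3,1) = 73.

73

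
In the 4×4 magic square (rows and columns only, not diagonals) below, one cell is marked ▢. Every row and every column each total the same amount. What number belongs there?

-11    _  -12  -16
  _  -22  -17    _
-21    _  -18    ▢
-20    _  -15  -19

Column 3 is complete and sums to -62; that is the magic constant.
Row 1: -11 + (-12) + (-16) + ? = -62, so (1,2) = -23.
Row 4: -20 + (-15) + (-19) + ? = -62, so (4,2) = -8.
Column 1: -11 + (-21) + (-20) + ? = -62, so (2,1) = -10.
Column 2 must total -62; the given cells sum to -53, so (3,2) = -9.
Row 2 needs -62; the known cells sum to -49, so (2,4) = -13.
Using row 3: -21 + (-9) + (-18) + ? → (3,4) = -62 − (-48) = -14.

-14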